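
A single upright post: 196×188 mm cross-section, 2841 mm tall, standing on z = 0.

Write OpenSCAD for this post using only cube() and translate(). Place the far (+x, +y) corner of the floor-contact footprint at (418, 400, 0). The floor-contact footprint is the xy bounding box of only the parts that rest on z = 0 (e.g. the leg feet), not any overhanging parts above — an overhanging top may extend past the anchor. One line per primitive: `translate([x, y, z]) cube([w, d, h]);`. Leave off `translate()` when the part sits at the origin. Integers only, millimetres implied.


translate([222, 212, 0]) cube([196, 188, 2841]);


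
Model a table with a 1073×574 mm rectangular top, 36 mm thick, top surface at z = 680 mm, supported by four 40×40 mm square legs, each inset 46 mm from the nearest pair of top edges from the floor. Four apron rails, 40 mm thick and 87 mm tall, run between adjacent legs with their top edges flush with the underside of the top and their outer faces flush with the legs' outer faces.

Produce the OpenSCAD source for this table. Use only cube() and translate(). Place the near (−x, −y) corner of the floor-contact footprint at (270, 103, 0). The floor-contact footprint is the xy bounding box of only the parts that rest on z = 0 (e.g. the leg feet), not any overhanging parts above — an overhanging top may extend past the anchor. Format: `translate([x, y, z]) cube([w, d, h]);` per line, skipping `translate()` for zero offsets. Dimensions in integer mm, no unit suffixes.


translate([224, 57, 644]) cube([1073, 574, 36]);
translate([270, 103, 0]) cube([40, 40, 644]);
translate([1211, 103, 0]) cube([40, 40, 644]);
translate([270, 545, 0]) cube([40, 40, 644]);
translate([1211, 545, 0]) cube([40, 40, 644]);
translate([310, 103, 557]) cube([901, 40, 87]);
translate([310, 545, 557]) cube([901, 40, 87]);
translate([270, 143, 557]) cube([40, 402, 87]);
translate([1211, 143, 557]) cube([40, 402, 87]);


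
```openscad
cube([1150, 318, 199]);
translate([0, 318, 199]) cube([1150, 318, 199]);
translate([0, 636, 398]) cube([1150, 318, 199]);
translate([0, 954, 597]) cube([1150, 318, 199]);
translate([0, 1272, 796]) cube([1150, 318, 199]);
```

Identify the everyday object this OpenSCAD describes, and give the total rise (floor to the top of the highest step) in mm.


A staircase. The total rise is 995 mm.

5 identical blocks, each offset up and back from the previous — a staircase. Each step is 199 mm tall and there are 5 of them, so the total rise is 5 × 199 = 995 mm.


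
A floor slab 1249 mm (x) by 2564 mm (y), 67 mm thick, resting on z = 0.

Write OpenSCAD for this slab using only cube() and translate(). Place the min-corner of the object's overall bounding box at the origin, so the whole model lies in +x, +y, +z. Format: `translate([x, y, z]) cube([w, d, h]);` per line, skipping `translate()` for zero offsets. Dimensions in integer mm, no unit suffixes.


cube([1249, 2564, 67]);


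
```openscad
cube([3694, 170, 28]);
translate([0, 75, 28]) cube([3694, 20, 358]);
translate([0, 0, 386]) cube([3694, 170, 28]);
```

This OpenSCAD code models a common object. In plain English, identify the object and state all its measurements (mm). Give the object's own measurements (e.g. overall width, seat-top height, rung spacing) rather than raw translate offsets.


An I-beam lying along x, 3694 mm long. Overall section height 414 mm. Two flanges 170 mm wide (y) and 28 mm thick, one on the floor and one at the top; a web 20 mm thick runs between them, centred on the flange width.


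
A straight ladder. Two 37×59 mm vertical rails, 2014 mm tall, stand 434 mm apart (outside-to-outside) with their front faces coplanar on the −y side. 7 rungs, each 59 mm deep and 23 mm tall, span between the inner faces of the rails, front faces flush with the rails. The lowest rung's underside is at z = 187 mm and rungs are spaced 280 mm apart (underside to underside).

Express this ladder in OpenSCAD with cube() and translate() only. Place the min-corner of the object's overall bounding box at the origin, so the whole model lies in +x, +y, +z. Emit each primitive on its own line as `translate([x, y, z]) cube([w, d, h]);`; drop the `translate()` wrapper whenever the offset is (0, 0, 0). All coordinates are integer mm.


// rung span = 434 - 2*37 = 360
// rung[k] z = 187 + k*280
cube([37, 59, 2014]);
translate([397, 0, 0]) cube([37, 59, 2014]);
translate([37, 0, 187]) cube([360, 59, 23]);
translate([37, 0, 467]) cube([360, 59, 23]);
translate([37, 0, 747]) cube([360, 59, 23]);
translate([37, 0, 1027]) cube([360, 59, 23]);
translate([37, 0, 1307]) cube([360, 59, 23]);
translate([37, 0, 1587]) cube([360, 59, 23]);
translate([37, 0, 1867]) cube([360, 59, 23]);


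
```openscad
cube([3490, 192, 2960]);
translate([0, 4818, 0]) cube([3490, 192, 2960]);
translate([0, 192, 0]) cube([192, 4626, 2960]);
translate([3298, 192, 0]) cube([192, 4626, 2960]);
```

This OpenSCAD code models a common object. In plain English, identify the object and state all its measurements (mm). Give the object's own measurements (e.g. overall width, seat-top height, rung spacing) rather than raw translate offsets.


The wall frame of a small rectangular building: four walls, each 2960 mm tall and 192 mm thick, enclosing a footprint 3490 mm (x) by 5010 mm (y) outside-to-outside, with no floor or roof. The front and back walls (the −y and +y sides) span the full width; the two side walls fit between them.


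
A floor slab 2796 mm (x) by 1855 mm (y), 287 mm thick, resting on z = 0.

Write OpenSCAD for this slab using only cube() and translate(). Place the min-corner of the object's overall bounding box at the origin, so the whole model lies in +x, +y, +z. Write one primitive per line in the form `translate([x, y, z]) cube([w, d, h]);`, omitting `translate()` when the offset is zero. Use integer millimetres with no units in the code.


cube([2796, 1855, 287]);


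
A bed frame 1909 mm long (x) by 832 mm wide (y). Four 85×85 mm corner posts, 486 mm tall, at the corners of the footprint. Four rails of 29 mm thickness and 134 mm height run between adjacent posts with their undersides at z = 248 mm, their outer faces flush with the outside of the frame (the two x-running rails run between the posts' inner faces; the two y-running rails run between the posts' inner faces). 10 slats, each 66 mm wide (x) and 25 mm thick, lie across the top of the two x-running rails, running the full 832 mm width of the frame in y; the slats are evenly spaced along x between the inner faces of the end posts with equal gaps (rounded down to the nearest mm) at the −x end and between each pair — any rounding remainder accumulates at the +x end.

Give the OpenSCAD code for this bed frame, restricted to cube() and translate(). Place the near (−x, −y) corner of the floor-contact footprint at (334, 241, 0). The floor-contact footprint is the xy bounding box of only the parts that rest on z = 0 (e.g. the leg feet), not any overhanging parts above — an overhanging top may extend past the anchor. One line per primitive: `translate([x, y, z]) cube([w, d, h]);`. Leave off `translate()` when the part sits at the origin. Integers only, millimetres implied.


translate([334, 241, 0]) cube([85, 85, 486]);
translate([334, 988, 0]) cube([85, 85, 486]);
translate([2158, 241, 0]) cube([85, 85, 486]);
translate([2158, 988, 0]) cube([85, 85, 486]);
translate([419, 241, 248]) cube([1739, 29, 134]);
translate([419, 1044, 248]) cube([1739, 29, 134]);
translate([334, 326, 248]) cube([29, 662, 134]);
translate([2214, 326, 248]) cube([29, 662, 134]);
translate([517, 241, 382]) cube([66, 832, 25]);
translate([681, 241, 382]) cube([66, 832, 25]);
translate([845, 241, 382]) cube([66, 832, 25]);
translate([1009, 241, 382]) cube([66, 832, 25]);
translate([1173, 241, 382]) cube([66, 832, 25]);
translate([1337, 241, 382]) cube([66, 832, 25]);
translate([1501, 241, 382]) cube([66, 832, 25]);
translate([1665, 241, 382]) cube([66, 832, 25]);
translate([1829, 241, 382]) cube([66, 832, 25]);
translate([1993, 241, 382]) cube([66, 832, 25]);


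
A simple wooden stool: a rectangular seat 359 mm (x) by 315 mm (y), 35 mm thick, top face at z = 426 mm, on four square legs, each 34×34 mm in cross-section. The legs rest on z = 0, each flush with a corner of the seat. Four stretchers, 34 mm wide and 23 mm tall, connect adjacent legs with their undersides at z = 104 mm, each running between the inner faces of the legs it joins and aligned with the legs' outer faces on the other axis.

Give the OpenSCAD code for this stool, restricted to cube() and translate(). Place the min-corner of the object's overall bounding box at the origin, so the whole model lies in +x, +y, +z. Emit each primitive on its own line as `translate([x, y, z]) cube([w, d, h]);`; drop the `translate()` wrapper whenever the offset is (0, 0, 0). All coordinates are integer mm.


translate([0, 0, 391]) cube([359, 315, 35]);
cube([34, 34, 391]);
translate([325, 0, 0]) cube([34, 34, 391]);
translate([0, 281, 0]) cube([34, 34, 391]);
translate([325, 281, 0]) cube([34, 34, 391]);
translate([34, 0, 104]) cube([291, 34, 23]);
translate([34, 281, 104]) cube([291, 34, 23]);
translate([0, 34, 104]) cube([34, 247, 23]);
translate([325, 34, 104]) cube([34, 247, 23]);


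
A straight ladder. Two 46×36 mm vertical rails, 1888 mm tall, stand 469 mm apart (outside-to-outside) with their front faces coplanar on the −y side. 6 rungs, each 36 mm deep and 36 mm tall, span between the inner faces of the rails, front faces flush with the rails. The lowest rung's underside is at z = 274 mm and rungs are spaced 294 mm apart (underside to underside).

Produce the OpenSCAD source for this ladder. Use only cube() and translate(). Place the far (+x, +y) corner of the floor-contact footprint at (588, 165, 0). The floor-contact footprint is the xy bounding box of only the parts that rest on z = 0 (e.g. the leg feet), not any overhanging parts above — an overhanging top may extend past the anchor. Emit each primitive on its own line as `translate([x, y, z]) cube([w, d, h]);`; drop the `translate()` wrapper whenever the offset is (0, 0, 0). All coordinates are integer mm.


translate([119, 129, 0]) cube([46, 36, 1888]);
translate([542, 129, 0]) cube([46, 36, 1888]);
translate([165, 129, 274]) cube([377, 36, 36]);
translate([165, 129, 568]) cube([377, 36, 36]);
translate([165, 129, 862]) cube([377, 36, 36]);
translate([165, 129, 1156]) cube([377, 36, 36]);
translate([165, 129, 1450]) cube([377, 36, 36]);
translate([165, 129, 1744]) cube([377, 36, 36]);


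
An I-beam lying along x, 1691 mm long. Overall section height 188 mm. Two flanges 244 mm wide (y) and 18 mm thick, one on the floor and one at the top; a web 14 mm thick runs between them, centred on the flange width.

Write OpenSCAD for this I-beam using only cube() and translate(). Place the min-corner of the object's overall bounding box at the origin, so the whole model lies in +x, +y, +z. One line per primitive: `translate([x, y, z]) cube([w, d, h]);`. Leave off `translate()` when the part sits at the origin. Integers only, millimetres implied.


cube([1691, 244, 18]);
translate([0, 115, 18]) cube([1691, 14, 152]);
translate([0, 0, 170]) cube([1691, 244, 18]);


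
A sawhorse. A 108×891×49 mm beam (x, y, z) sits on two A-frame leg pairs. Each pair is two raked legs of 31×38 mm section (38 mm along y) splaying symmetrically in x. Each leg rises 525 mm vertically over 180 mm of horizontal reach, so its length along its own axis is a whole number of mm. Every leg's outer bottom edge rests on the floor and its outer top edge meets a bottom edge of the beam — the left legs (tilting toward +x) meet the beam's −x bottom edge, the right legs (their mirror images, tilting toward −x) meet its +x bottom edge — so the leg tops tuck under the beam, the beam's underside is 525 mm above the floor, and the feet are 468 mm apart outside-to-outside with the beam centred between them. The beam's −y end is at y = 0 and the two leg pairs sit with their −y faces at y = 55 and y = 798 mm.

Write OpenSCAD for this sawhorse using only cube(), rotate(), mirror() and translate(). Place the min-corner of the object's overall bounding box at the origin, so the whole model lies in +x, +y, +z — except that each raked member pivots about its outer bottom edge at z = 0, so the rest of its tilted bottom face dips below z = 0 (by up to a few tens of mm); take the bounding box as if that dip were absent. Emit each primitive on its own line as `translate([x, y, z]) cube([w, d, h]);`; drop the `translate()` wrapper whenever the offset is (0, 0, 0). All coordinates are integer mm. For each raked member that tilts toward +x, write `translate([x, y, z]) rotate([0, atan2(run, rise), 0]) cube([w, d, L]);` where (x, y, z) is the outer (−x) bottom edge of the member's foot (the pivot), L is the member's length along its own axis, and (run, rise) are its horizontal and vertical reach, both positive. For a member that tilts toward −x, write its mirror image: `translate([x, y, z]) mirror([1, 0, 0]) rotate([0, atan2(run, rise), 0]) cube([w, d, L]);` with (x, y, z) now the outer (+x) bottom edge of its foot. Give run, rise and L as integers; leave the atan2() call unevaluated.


translate([180, 0, 525]) cube([108, 891, 49]);
translate([0, 55, 0]) rotate([0, atan2(180, 525), 0]) cube([31, 38, 555]);
translate([468, 55, 0]) mirror([1, 0, 0]) rotate([0, atan2(180, 525), 0]) cube([31, 38, 555]);
translate([0, 798, 0]) rotate([0, atan2(180, 525), 0]) cube([31, 38, 555]);
translate([468, 798, 0]) mirror([1, 0, 0]) rotate([0, atan2(180, 525), 0]) cube([31, 38, 555]);


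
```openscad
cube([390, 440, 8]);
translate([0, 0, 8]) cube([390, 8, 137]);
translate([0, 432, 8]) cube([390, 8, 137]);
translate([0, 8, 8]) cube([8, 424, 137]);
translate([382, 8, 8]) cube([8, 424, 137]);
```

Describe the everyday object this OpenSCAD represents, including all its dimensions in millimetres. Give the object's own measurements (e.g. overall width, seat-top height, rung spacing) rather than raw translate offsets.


An open-topped rectangular box: outside dimensions 390×440×145 mm, with a uniform wall and base thickness of 8 mm. The base is a full 390×440 slab on the floor; four walls sit on top of the base. The front and back walls (the −y and +y sides) span the full width; the two side walls fit between them.


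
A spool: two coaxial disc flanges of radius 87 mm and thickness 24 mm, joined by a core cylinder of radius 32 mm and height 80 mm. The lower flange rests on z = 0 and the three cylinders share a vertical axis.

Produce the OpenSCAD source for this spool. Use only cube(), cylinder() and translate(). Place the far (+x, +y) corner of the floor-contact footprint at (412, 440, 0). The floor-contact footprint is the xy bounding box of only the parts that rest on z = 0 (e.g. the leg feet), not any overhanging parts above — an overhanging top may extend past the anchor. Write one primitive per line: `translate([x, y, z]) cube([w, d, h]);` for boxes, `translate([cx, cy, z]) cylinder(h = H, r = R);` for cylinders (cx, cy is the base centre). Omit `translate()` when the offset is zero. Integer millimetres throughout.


translate([325, 353, 0]) cylinder(h = 24, r = 87);
translate([325, 353, 24]) cylinder(h = 80, r = 32);
translate([325, 353, 104]) cylinder(h = 24, r = 87);


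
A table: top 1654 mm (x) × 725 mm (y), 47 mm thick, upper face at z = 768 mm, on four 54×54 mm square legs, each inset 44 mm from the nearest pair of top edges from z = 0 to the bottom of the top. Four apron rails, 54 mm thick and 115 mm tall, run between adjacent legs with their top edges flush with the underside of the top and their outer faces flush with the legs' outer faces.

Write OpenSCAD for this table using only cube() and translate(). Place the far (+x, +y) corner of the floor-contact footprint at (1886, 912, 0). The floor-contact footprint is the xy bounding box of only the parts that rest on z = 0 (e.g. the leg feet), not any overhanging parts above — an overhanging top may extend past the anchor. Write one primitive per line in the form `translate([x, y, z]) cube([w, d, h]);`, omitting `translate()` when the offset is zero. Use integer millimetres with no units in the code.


translate([276, 231, 721]) cube([1654, 725, 47]);
translate([320, 275, 0]) cube([54, 54, 721]);
translate([1832, 275, 0]) cube([54, 54, 721]);
translate([320, 858, 0]) cube([54, 54, 721]);
translate([1832, 858, 0]) cube([54, 54, 721]);
translate([374, 275, 606]) cube([1458, 54, 115]);
translate([374, 858, 606]) cube([1458, 54, 115]);
translate([320, 329, 606]) cube([54, 529, 115]);
translate([1832, 329, 606]) cube([54, 529, 115]);


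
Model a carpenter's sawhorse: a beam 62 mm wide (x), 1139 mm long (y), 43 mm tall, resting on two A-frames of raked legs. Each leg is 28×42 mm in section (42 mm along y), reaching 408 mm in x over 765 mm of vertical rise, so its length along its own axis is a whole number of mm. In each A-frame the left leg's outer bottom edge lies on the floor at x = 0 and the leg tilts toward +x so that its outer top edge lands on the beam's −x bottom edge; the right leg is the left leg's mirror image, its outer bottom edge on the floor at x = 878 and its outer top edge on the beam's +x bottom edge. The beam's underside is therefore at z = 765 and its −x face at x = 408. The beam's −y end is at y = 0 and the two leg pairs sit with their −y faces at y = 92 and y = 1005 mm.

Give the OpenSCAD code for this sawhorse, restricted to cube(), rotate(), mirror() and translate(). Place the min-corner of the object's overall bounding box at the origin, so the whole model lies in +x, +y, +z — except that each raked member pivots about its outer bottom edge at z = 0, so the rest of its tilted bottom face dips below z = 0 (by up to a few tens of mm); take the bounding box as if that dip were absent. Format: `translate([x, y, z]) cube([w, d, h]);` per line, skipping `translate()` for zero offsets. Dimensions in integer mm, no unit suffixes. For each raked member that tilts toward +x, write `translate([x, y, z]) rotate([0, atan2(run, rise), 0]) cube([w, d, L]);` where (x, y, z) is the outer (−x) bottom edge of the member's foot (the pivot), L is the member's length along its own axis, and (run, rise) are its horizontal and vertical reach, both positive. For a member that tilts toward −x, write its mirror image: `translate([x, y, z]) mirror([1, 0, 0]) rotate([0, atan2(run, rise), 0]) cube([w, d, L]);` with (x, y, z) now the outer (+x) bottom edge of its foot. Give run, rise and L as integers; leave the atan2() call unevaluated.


translate([408, 0, 765]) cube([62, 1139, 43]);
translate([0, 92, 0]) rotate([0, atan2(408, 765), 0]) cube([28, 42, 867]);
translate([878, 92, 0]) mirror([1, 0, 0]) rotate([0, atan2(408, 765), 0]) cube([28, 42, 867]);
translate([0, 1005, 0]) rotate([0, atan2(408, 765), 0]) cube([28, 42, 867]);
translate([878, 1005, 0]) mirror([1, 0, 0]) rotate([0, atan2(408, 765), 0]) cube([28, 42, 867]);


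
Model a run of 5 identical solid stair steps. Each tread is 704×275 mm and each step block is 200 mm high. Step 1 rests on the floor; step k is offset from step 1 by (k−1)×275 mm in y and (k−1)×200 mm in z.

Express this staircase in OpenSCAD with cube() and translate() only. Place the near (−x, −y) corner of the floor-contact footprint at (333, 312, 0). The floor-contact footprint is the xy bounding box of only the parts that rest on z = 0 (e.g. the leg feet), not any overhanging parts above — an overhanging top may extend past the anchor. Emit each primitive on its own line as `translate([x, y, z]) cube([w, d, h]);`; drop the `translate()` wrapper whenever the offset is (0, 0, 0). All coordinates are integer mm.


translate([333, 312, 0]) cube([704, 275, 200]);
translate([333, 587, 200]) cube([704, 275, 200]);
translate([333, 862, 400]) cube([704, 275, 200]);
translate([333, 1137, 600]) cube([704, 275, 200]);
translate([333, 1412, 800]) cube([704, 275, 200]);


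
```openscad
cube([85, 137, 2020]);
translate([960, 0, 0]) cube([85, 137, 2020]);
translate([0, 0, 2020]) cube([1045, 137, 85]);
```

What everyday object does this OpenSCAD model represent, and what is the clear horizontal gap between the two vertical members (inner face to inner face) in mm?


A door frame. The clear opening width is 875 mm.

Two 2020 mm tall posts with a header on top — a door frame. The left jamb is 85 mm wide at x = 0; the right jamb starts at x = 960. The clear opening is 960 − 85 = 875 mm.


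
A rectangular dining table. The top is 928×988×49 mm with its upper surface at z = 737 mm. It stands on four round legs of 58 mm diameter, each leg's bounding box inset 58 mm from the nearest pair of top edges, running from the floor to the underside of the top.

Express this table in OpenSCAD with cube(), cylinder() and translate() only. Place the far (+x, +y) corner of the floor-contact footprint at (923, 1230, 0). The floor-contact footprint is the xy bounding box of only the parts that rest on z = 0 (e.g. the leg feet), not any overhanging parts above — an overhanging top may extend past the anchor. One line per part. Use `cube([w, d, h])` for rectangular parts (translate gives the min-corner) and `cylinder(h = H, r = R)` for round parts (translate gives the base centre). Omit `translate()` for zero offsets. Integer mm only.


translate([53, 300, 688]) cube([928, 988, 49]);
translate([140, 387, 0]) cylinder(h = 688, r = 29);
translate([894, 387, 0]) cylinder(h = 688, r = 29);
translate([140, 1201, 0]) cylinder(h = 688, r = 29);
translate([894, 1201, 0]) cylinder(h = 688, r = 29);


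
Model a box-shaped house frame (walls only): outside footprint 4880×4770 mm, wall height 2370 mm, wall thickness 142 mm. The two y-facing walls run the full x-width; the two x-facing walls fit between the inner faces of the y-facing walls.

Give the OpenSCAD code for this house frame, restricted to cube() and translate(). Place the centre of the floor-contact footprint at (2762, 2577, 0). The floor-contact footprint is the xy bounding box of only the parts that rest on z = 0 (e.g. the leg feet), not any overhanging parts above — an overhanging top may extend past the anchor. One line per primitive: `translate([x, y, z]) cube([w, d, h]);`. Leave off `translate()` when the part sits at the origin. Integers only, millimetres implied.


translate([322, 192, 0]) cube([4880, 142, 2370]);
translate([322, 4820, 0]) cube([4880, 142, 2370]);
translate([322, 334, 0]) cube([142, 4486, 2370]);
translate([5060, 334, 0]) cube([142, 4486, 2370]);


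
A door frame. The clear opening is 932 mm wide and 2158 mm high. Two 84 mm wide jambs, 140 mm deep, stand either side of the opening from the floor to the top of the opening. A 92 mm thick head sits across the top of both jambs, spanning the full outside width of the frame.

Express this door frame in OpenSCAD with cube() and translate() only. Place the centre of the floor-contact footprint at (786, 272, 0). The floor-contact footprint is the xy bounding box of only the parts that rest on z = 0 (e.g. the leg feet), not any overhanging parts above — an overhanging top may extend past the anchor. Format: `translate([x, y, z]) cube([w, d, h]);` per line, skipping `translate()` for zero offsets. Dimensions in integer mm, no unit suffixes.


translate([236, 202, 0]) cube([84, 140, 2158]);
translate([1252, 202, 0]) cube([84, 140, 2158]);
translate([236, 202, 2158]) cube([1100, 140, 92]);


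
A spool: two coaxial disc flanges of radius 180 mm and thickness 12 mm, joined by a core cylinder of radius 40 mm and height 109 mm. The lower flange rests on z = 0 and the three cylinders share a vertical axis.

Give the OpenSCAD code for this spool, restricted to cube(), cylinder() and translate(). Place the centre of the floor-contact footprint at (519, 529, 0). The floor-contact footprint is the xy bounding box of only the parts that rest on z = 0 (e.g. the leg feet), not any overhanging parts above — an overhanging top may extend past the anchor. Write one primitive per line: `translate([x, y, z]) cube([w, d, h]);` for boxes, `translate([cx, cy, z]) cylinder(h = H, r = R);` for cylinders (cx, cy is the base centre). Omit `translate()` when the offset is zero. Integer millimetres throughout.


translate([519, 529, 0]) cylinder(h = 12, r = 180);
translate([519, 529, 12]) cylinder(h = 109, r = 40);
translate([519, 529, 121]) cylinder(h = 12, r = 180);


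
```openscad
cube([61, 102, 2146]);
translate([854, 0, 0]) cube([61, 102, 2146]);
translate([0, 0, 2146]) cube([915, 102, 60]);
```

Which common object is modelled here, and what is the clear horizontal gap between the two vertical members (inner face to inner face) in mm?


A door frame. The clear opening width is 793 mm.

Two 2146 mm tall posts with a header on top — a door frame. The left jamb is 61 mm wide at x = 0; the right jamb starts at x = 854. The clear opening is 854 − 61 = 793 mm.


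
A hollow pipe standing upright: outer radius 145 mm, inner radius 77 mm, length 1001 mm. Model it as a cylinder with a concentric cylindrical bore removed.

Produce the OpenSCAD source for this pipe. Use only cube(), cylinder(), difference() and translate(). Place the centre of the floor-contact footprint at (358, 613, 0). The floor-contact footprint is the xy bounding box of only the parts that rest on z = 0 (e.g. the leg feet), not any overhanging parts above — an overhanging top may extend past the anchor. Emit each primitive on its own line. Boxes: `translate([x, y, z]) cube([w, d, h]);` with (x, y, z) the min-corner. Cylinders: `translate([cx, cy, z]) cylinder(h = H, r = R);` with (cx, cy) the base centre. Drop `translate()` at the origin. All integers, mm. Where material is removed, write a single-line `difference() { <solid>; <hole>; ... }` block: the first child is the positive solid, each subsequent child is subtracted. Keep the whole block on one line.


difference() { translate([358, 613, 0]) cylinder(h = 1001, r = 145); translate([358, 613, 0]) cylinder(h = 1001, r = 77); }


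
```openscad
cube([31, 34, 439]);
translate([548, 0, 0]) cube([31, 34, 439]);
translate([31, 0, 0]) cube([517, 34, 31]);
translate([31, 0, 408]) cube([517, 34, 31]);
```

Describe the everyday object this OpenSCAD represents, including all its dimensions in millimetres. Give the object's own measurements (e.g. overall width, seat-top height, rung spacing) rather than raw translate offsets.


A rectangular picture frame lying in the x–z plane (depth along y). The opening is 517 mm wide (x) by 377 mm tall (z), surrounded by a border 31 mm wide on all four sides. The frame is 34 mm deep and is made of two full-height vertical stiles with two horizontal rails fitted between them.


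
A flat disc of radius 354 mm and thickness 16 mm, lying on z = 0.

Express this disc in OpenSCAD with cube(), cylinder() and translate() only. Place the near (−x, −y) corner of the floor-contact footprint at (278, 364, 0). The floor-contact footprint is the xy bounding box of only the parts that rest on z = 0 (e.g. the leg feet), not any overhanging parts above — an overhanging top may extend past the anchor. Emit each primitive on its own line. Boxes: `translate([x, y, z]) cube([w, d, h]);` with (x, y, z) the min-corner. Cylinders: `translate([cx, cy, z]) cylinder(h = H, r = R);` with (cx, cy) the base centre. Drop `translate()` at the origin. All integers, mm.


translate([632, 718, 0]) cylinder(h = 16, r = 354);


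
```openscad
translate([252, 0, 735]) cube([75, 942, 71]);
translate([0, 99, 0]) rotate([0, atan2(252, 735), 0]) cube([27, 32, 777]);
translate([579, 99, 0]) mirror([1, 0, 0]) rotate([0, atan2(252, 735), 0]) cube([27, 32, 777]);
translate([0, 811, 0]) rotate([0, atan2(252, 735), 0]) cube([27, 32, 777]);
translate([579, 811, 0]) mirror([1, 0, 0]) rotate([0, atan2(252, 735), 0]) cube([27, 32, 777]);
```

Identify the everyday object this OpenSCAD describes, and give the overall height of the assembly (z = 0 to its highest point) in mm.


A sawhorse. The overall height is 806 mm.

A beam across two mirrored pairs of raked legs — a sawhorse. The beam's underside is at z = 735 (matching the legs' vertical rise in atan2(252, 735)) and the beam is 71 mm tall, so its top is at 735 + 71 = 806 mm. The raked legs top out at the beam's underside, so that is the highest point.


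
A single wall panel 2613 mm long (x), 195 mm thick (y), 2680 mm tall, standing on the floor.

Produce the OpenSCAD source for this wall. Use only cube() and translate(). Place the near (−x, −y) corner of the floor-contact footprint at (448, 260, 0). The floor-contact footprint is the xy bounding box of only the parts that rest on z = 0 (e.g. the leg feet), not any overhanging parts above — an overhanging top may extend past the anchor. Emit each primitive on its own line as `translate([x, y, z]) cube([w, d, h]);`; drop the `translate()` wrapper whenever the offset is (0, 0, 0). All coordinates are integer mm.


translate([448, 260, 0]) cube([2613, 195, 2680]);


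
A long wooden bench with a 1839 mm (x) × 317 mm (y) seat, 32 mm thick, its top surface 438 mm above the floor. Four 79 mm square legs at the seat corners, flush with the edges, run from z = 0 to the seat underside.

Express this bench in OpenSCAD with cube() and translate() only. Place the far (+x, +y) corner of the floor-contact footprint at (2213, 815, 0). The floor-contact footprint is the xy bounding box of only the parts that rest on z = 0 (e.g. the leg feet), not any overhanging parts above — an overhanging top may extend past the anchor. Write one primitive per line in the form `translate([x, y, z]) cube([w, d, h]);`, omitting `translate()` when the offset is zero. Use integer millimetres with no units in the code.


// leg_h = 438 − 32 = 406
translate([374, 498, 406]) cube([1839, 317, 32]);
translate([374, 498, 0]) cube([79, 79, 406]);
translate([374, 736, 0]) cube([79, 79, 406]);
translate([2134, 498, 0]) cube([79, 79, 406]);
translate([2134, 736, 0]) cube([79, 79, 406]);


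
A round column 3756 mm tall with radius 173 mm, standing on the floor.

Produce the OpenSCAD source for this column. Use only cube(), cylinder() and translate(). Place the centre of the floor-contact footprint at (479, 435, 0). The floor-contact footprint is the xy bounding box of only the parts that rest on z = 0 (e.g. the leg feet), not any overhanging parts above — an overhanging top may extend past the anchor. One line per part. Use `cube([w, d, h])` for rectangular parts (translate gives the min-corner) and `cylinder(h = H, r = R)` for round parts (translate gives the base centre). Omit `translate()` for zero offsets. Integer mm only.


translate([479, 435, 0]) cylinder(h = 3756, r = 173);


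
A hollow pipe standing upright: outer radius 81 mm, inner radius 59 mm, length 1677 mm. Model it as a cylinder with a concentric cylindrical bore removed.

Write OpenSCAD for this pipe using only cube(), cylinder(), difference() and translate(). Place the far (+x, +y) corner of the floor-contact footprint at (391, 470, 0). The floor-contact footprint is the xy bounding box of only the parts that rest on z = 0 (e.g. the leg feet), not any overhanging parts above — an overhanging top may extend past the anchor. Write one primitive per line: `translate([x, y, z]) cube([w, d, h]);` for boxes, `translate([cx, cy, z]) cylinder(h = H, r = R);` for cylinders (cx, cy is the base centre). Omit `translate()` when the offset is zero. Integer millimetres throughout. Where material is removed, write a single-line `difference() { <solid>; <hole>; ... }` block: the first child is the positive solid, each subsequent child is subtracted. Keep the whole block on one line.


difference() { translate([310, 389, 0]) cylinder(h = 1677, r = 81); translate([310, 389, 0]) cylinder(h = 1677, r = 59); }


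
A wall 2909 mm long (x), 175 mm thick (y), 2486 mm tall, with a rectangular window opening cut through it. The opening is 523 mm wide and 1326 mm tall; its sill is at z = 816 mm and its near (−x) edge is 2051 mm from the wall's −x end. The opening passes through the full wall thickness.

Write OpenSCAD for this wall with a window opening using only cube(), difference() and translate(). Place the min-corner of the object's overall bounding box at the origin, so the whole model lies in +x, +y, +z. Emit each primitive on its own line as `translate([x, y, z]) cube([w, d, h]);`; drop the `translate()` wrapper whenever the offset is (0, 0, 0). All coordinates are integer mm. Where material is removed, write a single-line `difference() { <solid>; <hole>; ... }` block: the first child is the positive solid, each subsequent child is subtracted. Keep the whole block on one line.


difference() { cube([2909, 175, 2486]); translate([2051, 0, 816]) cube([523, 175, 1326]); }


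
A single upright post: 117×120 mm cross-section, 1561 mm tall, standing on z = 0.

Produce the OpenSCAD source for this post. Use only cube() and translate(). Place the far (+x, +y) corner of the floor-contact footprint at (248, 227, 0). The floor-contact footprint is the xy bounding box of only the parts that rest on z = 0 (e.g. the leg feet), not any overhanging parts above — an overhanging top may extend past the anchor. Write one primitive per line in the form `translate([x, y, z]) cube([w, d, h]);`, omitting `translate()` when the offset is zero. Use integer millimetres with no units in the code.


translate([131, 107, 0]) cube([117, 120, 1561]);


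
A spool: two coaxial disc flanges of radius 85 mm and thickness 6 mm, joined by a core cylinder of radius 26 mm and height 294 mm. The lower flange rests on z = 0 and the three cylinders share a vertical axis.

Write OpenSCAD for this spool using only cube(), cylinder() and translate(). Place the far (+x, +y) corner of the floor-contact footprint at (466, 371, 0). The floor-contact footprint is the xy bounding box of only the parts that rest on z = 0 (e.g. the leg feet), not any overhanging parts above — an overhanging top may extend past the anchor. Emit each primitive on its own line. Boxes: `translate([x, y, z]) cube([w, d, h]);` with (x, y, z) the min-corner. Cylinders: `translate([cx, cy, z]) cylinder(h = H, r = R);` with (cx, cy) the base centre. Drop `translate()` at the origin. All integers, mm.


translate([381, 286, 0]) cylinder(h = 6, r = 85);
translate([381, 286, 6]) cylinder(h = 294, r = 26);
translate([381, 286, 300]) cylinder(h = 6, r = 85);


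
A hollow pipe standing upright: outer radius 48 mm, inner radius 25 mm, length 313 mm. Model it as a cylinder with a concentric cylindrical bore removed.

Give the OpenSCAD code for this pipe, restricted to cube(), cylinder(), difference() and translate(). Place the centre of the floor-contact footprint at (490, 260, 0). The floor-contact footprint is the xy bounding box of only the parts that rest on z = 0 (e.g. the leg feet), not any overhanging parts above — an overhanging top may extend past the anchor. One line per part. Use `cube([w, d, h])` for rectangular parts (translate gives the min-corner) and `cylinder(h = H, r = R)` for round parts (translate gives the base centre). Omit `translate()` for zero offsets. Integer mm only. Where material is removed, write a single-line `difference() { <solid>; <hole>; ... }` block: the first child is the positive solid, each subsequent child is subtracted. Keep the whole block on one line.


difference() { translate([490, 260, 0]) cylinder(h = 313, r = 48); translate([490, 260, 0]) cylinder(h = 313, r = 25); }


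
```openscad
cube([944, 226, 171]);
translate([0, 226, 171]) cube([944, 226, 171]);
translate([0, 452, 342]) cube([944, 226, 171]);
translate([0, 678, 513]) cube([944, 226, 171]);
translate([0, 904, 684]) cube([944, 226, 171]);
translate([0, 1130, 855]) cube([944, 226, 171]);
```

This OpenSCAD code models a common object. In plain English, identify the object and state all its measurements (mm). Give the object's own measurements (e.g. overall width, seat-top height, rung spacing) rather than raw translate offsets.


A straight staircase of 6 solid steps. Each step is 944 mm wide (x), 226 mm deep (y, the going) and 171 mm tall (the rise). The first step rests on the floor; each subsequent step sits one going further in +y and one rise higher in +z, directly behind and above the previous step with no overlap.


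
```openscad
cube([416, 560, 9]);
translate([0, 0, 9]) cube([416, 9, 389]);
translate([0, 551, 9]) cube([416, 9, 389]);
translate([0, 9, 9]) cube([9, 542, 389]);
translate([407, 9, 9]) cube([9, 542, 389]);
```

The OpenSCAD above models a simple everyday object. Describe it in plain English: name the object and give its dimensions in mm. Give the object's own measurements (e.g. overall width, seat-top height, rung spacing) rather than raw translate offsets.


An open-topped rectangular box: outside dimensions 416×560×398 mm, with a uniform wall and base thickness of 9 mm. The base is a full 416×560 slab on the floor; four walls sit on top of the base. The front and back walls (the −y and +y sides) span the full width; the two side walls fit between them.


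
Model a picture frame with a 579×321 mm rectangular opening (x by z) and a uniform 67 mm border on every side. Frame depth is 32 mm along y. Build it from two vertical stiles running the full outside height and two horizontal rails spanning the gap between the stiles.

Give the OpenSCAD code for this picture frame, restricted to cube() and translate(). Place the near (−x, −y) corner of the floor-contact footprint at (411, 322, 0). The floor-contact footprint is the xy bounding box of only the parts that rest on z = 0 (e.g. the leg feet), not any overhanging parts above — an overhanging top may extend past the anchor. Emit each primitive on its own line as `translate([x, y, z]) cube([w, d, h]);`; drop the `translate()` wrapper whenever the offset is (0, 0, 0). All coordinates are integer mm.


translate([411, 322, 0]) cube([67, 32, 455]);
translate([1057, 322, 0]) cube([67, 32, 455]);
translate([478, 322, 0]) cube([579, 32, 67]);
translate([478, 322, 388]) cube([579, 32, 67]);


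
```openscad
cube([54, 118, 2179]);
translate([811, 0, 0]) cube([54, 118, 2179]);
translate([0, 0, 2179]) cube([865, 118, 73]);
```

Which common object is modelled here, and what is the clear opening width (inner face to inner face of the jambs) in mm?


A door frame. The clear opening width is 757 mm.

Two 2179 mm tall posts with a header on top — a door frame. The left jamb is 54 mm wide at x = 0; the right jamb starts at x = 811. The clear opening is 811 − 54 = 757 mm.


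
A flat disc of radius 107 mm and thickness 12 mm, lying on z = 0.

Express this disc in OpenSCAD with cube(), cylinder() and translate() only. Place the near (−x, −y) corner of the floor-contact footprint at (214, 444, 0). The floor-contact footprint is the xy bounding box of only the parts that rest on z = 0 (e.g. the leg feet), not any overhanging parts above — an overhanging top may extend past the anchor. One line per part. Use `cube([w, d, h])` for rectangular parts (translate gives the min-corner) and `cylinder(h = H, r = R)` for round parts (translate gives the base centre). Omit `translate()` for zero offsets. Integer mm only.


translate([321, 551, 0]) cylinder(h = 12, r = 107);


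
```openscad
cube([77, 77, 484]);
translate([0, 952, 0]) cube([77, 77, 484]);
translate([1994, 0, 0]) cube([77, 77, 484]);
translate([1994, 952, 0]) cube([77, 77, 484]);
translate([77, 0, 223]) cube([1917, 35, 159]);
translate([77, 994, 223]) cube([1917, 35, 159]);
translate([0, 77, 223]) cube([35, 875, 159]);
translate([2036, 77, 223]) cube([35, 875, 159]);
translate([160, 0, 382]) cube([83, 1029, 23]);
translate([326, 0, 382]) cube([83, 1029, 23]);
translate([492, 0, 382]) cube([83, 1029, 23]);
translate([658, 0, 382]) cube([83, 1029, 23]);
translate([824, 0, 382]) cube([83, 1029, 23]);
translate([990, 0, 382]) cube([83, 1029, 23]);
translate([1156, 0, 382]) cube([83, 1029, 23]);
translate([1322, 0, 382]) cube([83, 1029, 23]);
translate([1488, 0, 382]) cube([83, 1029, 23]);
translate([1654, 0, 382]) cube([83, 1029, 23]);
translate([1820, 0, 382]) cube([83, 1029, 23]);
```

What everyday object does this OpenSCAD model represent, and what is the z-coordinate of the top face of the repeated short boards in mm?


A bed frame. The slat-top height is 405 mm.

Four posts, four rails, and a row of slats — a bed frame. Slats sit on the rails at z = 223 + 159 = 382; with slat thickness 23, the top is 405 mm.
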